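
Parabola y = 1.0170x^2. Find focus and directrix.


a = 1.0170
1/(4a) = 0.2458
Focus = (0, 0.2458)
Directrix: y = -0.2458

Focus = (0, 0.2458), Directrix: y = -0.2458


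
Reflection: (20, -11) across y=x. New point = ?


Reflection rule for y=x: (y, x)
(20, -11) -> (-11, 20)

(-11, 20)


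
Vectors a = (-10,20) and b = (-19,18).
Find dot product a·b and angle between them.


a·b = -10*(-19) + 20*18 = 190 + 360 = 550
|a| = sqrt(100+400) = 22.3607
|b| = sqrt(361+324) = 26.1725
cos(theta) = 550/(sqrt(500)*sqrt(685)) = 550/sqrt(342500) = 0.939793
theta = arccos(550/sqrt(342500)) = 19.9831 degrees

a·b = 550, theta = 19.9831 deg


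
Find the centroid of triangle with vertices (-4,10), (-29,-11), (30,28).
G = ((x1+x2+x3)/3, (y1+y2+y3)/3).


Gx = (-4- 29+30)/3 = -3/3 = -1.0000
Gy = (10- 11+28)/3 = 27/3 = 9.0000

G = (-1.0000, 9.0000)


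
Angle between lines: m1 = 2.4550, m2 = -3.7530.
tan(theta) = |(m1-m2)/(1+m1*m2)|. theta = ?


m1-m2 = 6.208
1+m1*m2 = -8.213615
tan(theta) = |6.208/(-8.213615)| = 0.755818
theta = arctan(|6.208/(-8.213615)|) = 37.0827 degrees (acute angle)

37.0827 degrees


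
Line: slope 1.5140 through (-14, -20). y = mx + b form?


y + 20 = 1.5140(x + 14)
y = 1.5140x - 20 - 1.5140*(-14)
y = 1.5140x + 1.1960

y = 1.5140x + 1.1960


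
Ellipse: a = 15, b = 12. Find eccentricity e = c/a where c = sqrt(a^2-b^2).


c = sqrt(225-144) = sqrt(81) = 9.0000
e = c/a = 9/15 = 0.6000

e = 0.6000


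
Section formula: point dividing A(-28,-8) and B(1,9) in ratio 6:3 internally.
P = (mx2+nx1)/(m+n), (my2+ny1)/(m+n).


Px = (6*1 + 3*(-28))/9 = -78/9 = -8.6667
Py = (6*9 + 3*(-8))/9 = 30/9 = 3.3333

P = (-8.6667, 3.3333)


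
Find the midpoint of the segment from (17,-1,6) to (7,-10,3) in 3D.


Mx = (17+7)/2 = 12.0000
My = (-1- 10)/2 = -5.5000
Mz = (6+3)/2 = 4.5000

M = (12.0000, -5.5000, 4.5000)


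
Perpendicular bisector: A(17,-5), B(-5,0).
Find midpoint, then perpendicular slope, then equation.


Midpoint = (6, -2.5)
Slope of AB = dy/dx = 5/(-22) = -0.2273
Perp slope = -dx/dy = 22/5 = 4.4000
b = My - (perp slope)*Mx = -2.5 + (-22*6)/5 = -2.5 - 26.4000 = -28.9000

y = 4.4000x - 28.9000


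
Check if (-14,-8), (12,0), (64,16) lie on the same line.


-14*(0-16) + 12*(16+ 8) + 64*(-8-0)
= 224 + 288 - 512 = 0

Yes, collinear (determinant = 0)


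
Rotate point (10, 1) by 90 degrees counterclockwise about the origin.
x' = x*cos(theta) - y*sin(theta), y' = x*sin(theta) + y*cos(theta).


cos(90) = 0, sin(90) = 1
x' = 10*0 - 1*1 = -1
y' = 10*1 + 1*0 = 10

(-1, 10)


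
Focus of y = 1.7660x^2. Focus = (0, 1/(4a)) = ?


a = 1.7660
4a = 7.0640
focus = (0, 1/7.0640) = (0, 0.1416)

Focus = (0, 0.1416)


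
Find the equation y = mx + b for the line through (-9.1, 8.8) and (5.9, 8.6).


m = (-0.2)/(15.0) = -0.0133
b = y1 - m*x1 = 8.8 - (-0.2*(-9.1))/(15.0) = 8.8 - 0.1213 = 8.6787

y = -0.0133x + 8.6787


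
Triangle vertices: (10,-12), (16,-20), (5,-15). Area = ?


10*(-20+ 15) = -50
16*(-15+ 12) = -48
5*(-12+ 20) = 40
sum = -58
Area = |-58|/2 = 29.0000

29.0000 sq units


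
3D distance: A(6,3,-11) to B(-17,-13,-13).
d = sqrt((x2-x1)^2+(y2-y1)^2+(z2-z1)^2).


dx=-23, dy=-16, dz=-2
d = sqrt(529+256+4) = sqrt(789) = 28.0891

28.0891


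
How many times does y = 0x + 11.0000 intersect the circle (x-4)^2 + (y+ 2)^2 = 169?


Substitute y = 0x + 11.0000: (x-4)^2 + (0x+11.0000+ 2)^2 = 169
Expand to Ax^2 + Bx + C = 0, where b-k = 13
A = 1+m^2 = 1
B = 2(m(b-k) - h) = 2(0*13 - 4) = -8
C = h^2 + (b-k)^2 - r^2 = 16 + 169 - 169 = 16
disc = B^2-4AC = 64.0000 - 64.0000 = 0
disc = 0

1 intersection point (tangent)


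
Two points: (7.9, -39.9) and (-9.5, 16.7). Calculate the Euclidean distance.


dx = -9.5 - 7.9 = -17.4
dy = 16.7 + 39.9 = 56.6
d = sqrt(302.76 + 3203.56) = sqrt(3506.32) = 59.2142

59.2142


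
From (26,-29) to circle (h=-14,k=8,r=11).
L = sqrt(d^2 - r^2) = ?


d = sqrt((26+ 14)^2 + (-29-8)^2) = sqrt(1600+1369) = 54.4885
L = sqrt(2969.0000 - 121) = sqrt(2848.0000) = 53.3667

53.3667


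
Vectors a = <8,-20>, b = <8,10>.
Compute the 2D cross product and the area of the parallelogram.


cross = 8*10 + 20*8 = 80 + 160 = 240
Parallelogram area = |240| = 240

cross = 240, parallelogram area = 240


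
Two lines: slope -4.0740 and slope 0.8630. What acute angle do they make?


m1-m2 = -4.937
1+m1*m2 = -2.515862
tan(theta) = |-4.937/(-2.515862)| = 1.962349
theta = arctan(|-4.937/(-2.515862)|) = 62.9969 degrees (acute angle)

62.9969 degrees


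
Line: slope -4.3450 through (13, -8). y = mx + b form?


y + 8 = -4.3450(x - 13)
y = -4.3450x - 8 + 4.3450*13
y = -4.3450x + 48.4850

y = -4.3450x + 48.4850


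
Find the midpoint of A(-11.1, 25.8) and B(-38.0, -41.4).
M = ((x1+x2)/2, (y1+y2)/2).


Mx = (-11.1 - 38.0)/2 = -49.1/2 = -24.5500
My = (25.8 - 41.4)/2 = -15.6/2 = -7.8000

(-24.5500, -7.8000)


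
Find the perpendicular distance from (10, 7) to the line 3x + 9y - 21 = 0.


|3*10 + 9*7 - 21| = |72| = 72
sqrt(9 + 81) = sqrt(90) = 9.4868
d = 72/sqrt(90) = 7.5895

7.5895


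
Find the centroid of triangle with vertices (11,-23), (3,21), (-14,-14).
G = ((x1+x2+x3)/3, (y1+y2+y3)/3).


Gx = (11+3- 14)/3 = 0/3 = 0
Gy = (-23+21- 14)/3 = -16/3 = -5.3333

G = (0, -5.3333)


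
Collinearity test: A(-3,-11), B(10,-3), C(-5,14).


-3*(-3-14) + 10*(14+ 11) - 5*(-11+ 3)
= 51 + 250 + 40 = 341

No, not collinear (determinant = 341)


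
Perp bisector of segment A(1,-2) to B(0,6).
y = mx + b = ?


Midpoint = (0.5, 2)
Slope of AB = dy/dx = 8/(-1) = -8.0000
Perp slope = -dx/dy = 1/8 = 0.1250
b = My - (perp slope)*Mx = 2 + (-1*0.5)/8 = 2 - 0.0625 = 1.9375

y = 0.1250x + 1.9375


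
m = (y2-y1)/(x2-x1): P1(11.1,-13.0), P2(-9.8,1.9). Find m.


dy = 1.9 + 13.0 = 14.9
dx = -9.8 - 11.1 = -20.9
m = 14.9/(-20.9) = -0.7129

m = -0.7129


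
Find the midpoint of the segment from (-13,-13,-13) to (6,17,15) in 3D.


Mx = (-13+6)/2 = -3.5000
My = (-13+17)/2 = 2.0000
Mz = (-13+15)/2 = 1.0000

M = (-3.5000, 2.0000, 1.0000)


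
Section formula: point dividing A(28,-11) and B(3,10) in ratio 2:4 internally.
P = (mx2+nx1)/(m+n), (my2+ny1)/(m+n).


Px = (2*3 + 4*28)/6 = 118/6 = 19.6667
Py = (2*10 + 4*(-11))/6 = -24/6 = -4.0000

P = (19.6667, -4.0000)


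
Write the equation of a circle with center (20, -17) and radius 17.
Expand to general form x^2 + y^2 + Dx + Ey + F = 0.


(x-20)^2 + (y+ 17)^2 = 17^2
D = -2h = -40, E = -2k = 34
F = h^2+k^2-r^2 = 400+289-289 = 400

x^2 + y^2 - 40x + 34y + 400 = 0


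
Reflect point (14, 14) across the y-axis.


Reflection rule for y-axis: (-x, y)
(14, 14) -> (-14, 14)

(-14, 14)


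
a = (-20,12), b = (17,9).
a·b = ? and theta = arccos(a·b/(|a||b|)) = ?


a·b = -20*17 + 12*9 = -340 + 108 = -232
|a| = sqrt(400+144) = 23.3238
|b| = sqrt(289+81) = 19.2354
cos(theta) = -232/(sqrt(544)*sqrt(370)) = -232/sqrt(201280) = -0.517116
theta = arccos(-232/sqrt(201280)) = 121.1390 degrees

a·b = -232, theta = 121.1390 deg


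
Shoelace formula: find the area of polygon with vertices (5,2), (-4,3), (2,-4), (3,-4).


sum(xi*y_{i+1}) = 5*3 - 4*(-4) + 2*(-4) + 3*2 = 29
sum(yi*x_{i+1}) = 2*(-4) + 3*2 - 4*3 - 4*5 = -34
Area = |29 + 34|/2 = 63/2 = 31.5000

31.5000 sq units


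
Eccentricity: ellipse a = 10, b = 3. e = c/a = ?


c = sqrt(100-9) = sqrt(91) = 9.5394
e = c/a = sqrt(91)/10 = 0.9539

e = 0.9539


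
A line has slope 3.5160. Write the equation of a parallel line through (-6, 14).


Parallel lines have equal slopes.
m2 = 3.5160
b2 = 14 - 3.5160*(-6) = 35.0960

y = 3.5160x + 35.0960


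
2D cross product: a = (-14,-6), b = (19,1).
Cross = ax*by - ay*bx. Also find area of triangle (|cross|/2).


cross = -14*1 + 6*19 = -14 + 114 = 100
Triangle area = |100|/2 = 100/2 = 50.0000

cross = 100, triangle area = 50.0000


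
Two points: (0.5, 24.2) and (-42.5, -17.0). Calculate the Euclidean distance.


dx = -42.5 - 0.5 = -43.0
dy = -17.0 - 24.2 = -41.2
d = sqrt(1849.0 + 1697.44) = sqrt(3546.44) = 59.5520

59.5520


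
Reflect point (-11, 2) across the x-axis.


Reflection rule for x-axis: (x, -y)
(-11, 2) -> (-11, -2)

(-11, -2)


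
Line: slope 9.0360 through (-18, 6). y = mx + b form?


y - 6 = 9.0360(x + 18)
y = 9.0360x + 6 - 9.0360*(-18)
y = 9.0360x + 168.6480

y = 9.0360x + 168.6480


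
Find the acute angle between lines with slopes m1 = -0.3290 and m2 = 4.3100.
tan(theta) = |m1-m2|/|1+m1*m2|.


m1-m2 = -4.639
1+m1*m2 = -0.41799
tan(theta) = |-4.639/(-0.41799)| = 11.098352
theta = arctan(|-4.639/(-0.41799)|) = 84.8514 degrees (acute angle)

84.8514 degrees


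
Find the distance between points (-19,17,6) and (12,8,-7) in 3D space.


dx=31, dy=-9, dz=-13
d = sqrt(961+81+169) = sqrt(1211) = 34.7994

34.7994


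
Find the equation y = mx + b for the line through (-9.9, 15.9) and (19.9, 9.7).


m = (-6.2)/(29.8) = -0.2081
b = y1 - m*x1 = 15.9 - (-6.2*(-9.9))/(29.8) = 15.9 - 2.0597 = 13.8403

y = -0.2081x + 13.8403


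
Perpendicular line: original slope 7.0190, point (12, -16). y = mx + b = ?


Perpendicular slope = -1/m1 = -1/7.0190 = -0.1425
b2 = y0 - m2*x0 = -16 + 12/7.0190 = -16 + 1.7096 = -14.2904

y = -0.1425x - 14.2904


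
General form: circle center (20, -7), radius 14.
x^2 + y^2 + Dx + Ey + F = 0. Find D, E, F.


(x-20)^2 + (y+ 7)^2 = 14^2
D = -2h = -40, E = -2k = 14
F = h^2+k^2-r^2 = 400+49-196 = 253

D = -40, E = 14, F = 253


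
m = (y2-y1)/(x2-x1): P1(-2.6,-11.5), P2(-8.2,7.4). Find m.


dy = 7.4 + 11.5 = 18.9
dx = -8.2 + 2.6 = -5.6
m = 18.9/(-5.6) = -3.3750

m = -3.3750


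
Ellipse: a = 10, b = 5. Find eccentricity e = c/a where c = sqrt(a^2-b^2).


c = sqrt(100-25) = sqrt(75) = 8.6603
e = c/a = sqrt(75)/10 = 0.8660

e = 0.8660


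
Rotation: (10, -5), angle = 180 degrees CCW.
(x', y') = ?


cos(180) = -1, sin(180) = 0
x' = 10*(-1) + 5*0 = -10
y' = 10*0 - 5*(-1) = 5

(-10, 5)


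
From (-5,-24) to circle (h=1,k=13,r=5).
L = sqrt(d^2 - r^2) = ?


d = sqrt((-5-1)^2 + (-24-13)^2) = sqrt(36+1369) = 37.4833
L = sqrt(1405.0000 - 25) = sqrt(1380.0000) = 37.1484

37.1484


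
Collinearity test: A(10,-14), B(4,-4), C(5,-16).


10*(-4+ 16) + 4*(-16+ 14) + 5*(-14+ 4)
= 120 - 8 - 50 = 62

No, not collinear (determinant = 62)


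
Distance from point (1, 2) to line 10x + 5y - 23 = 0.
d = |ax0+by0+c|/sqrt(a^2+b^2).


|10*1 + 5*2 - 23| = |-3| = 3
sqrt(100 + 25) = sqrt(125) = 11.1803
d = 3/sqrt(125) = 0.2683

0.2683


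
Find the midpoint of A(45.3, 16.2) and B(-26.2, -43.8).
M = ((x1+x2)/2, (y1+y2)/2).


Mx = (45.3 - 26.2)/2 = 19.1/2 = 9.5500
My = (16.2 - 43.8)/2 = -27.6/2 = -13.8000

(9.5500, -13.8000)


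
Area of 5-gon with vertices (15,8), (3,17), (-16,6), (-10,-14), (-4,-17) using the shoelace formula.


sum(xi*y_{i+1}) = 15*17 + 3*6 - 16*(-14) - 10*(-17) - 4*8 = 635
sum(yi*x_{i+1}) = 8*3 + 17*(-16) + 6*(-10) - 14*(-4) - 17*15 = -507
Area = |635 + 507|/2 = 1142/2 = 571.0000

571.0000 sq units


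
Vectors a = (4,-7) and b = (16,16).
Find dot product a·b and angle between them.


a·b = 4*16 - 7*16 = 64 - 112 = -48
|a| = sqrt(16+49) = 8.0623
|b| = sqrt(256+256) = 22.6274
cos(theta) = -48/(sqrt(65)*sqrt(512)) = -48/sqrt(33280) = -0.263117
theta = arccos(-48/sqrt(33280)) = 105.2551 degrees

a·b = -48, theta = 105.2551 deg


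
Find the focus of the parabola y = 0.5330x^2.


a = 0.5330
4a = 2.1320
focus = (0, 1/2.1320) = (0, 0.4690)

Focus = (0, 0.4690)


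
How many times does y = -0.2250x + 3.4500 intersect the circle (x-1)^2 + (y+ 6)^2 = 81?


Substitute y = -0.2250x + 3.4500: (x-1)^2 + (-0.2250x+3.4500+ 6)^2 = 81
Expand to Ax^2 + Bx + C = 0, where b-k = 9.45
A = 1+m^2 = 1.050625
B = 2(m(b-k) - h) = 2(-0.2250*9.45 - 1) = -6.2525
C = h^2 + (b-k)^2 - r^2 = 1 + 89.3025 - 81 = 9.3025
disc = B^2-4AC = 39.0938 - 39.0938 = 0
disc = 0

1 intersection point (tangent)


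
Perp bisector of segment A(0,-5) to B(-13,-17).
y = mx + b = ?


Midpoint = (-6.5, -11)
Slope of AB = dy/dx = -12/(-13) = 0.9231
Perp slope = -dx/dy = -13/12 = -1.0833
b = My - (perp slope)*Mx = -11 + (-13*(-6.5))/(-12) = -11 - 7.0417 = -18.0417

y = -1.0833x - 18.0417


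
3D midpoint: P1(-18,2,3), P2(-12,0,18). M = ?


Mx = (-18- 12)/2 = -15.0000
My = (2+0)/2 = 1.0000
Mz = (3+18)/2 = 10.5000

M = (-15.0000, 1.0000, 10.5000)


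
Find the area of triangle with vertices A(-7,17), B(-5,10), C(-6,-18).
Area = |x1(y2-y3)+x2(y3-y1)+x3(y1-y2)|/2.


-7*(10+ 18) = -196
-5*(-18-17) = 175
-6*(17-10) = -42
sum = -63
Area = |-63|/2 = 31.5000

31.5000 sq units


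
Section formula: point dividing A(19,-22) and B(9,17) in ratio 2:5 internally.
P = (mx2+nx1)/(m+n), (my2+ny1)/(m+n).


Px = (2*9 + 5*19)/7 = 113/7 = 16.1429
Py = (2*17 + 5*(-22))/7 = -76/7 = -10.8571

P = (16.1429, -10.8571)


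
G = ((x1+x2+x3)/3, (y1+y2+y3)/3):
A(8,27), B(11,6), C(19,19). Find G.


Gx = (8+11+19)/3 = 38/3 = 12.6667
Gy = (27+6+19)/3 = 52/3 = 17.3333

G = (12.6667, 17.3333)


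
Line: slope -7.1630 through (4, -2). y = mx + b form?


y + 2 = -7.1630(x - 4)
y = -7.1630x - 2 + 7.1630*4
y = -7.1630x + 26.6520

y = -7.1630x + 26.6520


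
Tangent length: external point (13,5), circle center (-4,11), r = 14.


d = sqrt((13+ 4)^2 + (5-11)^2) = sqrt(289+36) = 18.0278
L = sqrt(325.0000 - 196) = sqrt(129.0000) = 11.3578

11.3578


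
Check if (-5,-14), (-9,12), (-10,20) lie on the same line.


-5*(12-20) - 9*(20+ 14) - 10*(-14-12)
= 40 - 306 + 260 = -6

No, not collinear (determinant = -6)


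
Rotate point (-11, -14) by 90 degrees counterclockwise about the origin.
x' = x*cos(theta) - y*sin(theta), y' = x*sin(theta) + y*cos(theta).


cos(90) = 0, sin(90) = 1
x' = -11*0 + 14*1 = 14
y' = -11*1 - 14*0 = -11

(14, -11)


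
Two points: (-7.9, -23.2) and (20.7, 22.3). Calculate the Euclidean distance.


dx = 20.7 + 7.9 = 28.6
dy = 22.3 + 23.2 = 45.5
d = sqrt(817.96 + 2070.25) = sqrt(2888.21) = 53.7421

53.7421


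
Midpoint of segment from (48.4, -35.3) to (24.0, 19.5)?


Mx = (48.4 + 24.0)/2 = 72.4/2 = 36.2000
My = (-35.3 + 19.5)/2 = -15.8/2 = -7.9000

(36.2000, -7.9000)


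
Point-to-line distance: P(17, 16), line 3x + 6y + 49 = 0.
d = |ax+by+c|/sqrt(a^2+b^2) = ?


|3*17 + 6*16 + 49| = |196| = 196
sqrt(9 + 36) = sqrt(45) = 6.7082
d = 196/sqrt(45) = 29.2180

29.2180


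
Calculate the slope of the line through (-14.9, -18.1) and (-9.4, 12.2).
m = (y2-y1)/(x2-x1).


dy = 12.2 + 18.1 = 30.3
dx = -9.4 + 14.9 = 5.5
m = 30.3/5.5 = 5.5091

m = 5.5091


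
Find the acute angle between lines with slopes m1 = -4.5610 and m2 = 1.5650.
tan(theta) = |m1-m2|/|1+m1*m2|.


m1-m2 = -6.126
1+m1*m2 = -6.137965
tan(theta) = |-6.126/(-6.137965)| = 0.998051
theta = arctan(|-6.126/(-6.137965)|) = 44.9441 degrees (acute angle)

44.9441 degrees


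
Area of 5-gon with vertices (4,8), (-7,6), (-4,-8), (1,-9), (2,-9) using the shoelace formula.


sum(xi*y_{i+1}) = 4*6 - 7*(-8) - 4*(-9) + 1*(-9) + 2*8 = 123
sum(yi*x_{i+1}) = 8*(-7) + 6*(-4) - 8*1 - 9*2 - 9*4 = -142
Area = |123 + 142|/2 = 265/2 = 132.5000

132.5000 sq units


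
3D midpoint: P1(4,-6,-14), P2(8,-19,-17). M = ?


Mx = (4+8)/2 = 6.0000
My = (-6- 19)/2 = -12.5000
Mz = (-14- 17)/2 = -15.5000

M = (6.0000, -12.5000, -15.5000)


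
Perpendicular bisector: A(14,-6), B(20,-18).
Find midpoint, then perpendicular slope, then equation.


Midpoint = (17, -12)
Slope of AB = dy/dx = -12/6 = -2.0000
Perp slope = -dx/dy = 6/12 = 0.5000
b = My - (perp slope)*Mx = -12 + (6*17)/(-12) = -12 - 8.5000 = -20.5000

y = 0.5000x - 20.5000


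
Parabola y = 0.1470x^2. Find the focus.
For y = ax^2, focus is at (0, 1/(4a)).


a = 0.1470
4a = 0.5880
focus = (0, 1/0.5880) = (0, 1.7007)

Focus = (0, 1.7007)


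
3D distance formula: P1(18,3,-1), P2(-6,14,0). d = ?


dx=-24, dy=11, dz=1
d = sqrt(576+121+1) = sqrt(698) = 26.4197

26.4197


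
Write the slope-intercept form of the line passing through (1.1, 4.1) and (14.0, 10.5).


m = (6.4)/(12.9) = 0.4961
b = y1 - m*x1 = 4.1 - (6.4*1.1)/(12.9) = 4.1 - 0.5457 = 3.5543

y = 0.4961x + 3.5543


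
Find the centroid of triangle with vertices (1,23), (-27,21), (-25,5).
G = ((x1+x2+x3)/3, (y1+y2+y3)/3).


Gx = (1- 27- 25)/3 = -51/3 = -17.0000
Gy = (23+21+5)/3 = 49/3 = 16.3333

G = (-17.0000, 16.3333)


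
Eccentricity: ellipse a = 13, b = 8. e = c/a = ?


c = sqrt(169-64) = sqrt(105) = 10.2470
e = c/a = sqrt(105)/13 = 0.7882

e = 0.7882


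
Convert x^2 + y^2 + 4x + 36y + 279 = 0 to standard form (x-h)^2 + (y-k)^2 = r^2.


h = -D/2 = -4/2 = -2
k = -E/2 = -36/2 = -18
r^2 = h^2 + k^2 - F = 4 + 324 - 279 = 49
r = 7

Center (-2, -18), radius = 7


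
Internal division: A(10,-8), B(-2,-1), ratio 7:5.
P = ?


Px = (7*(-2) + 5*10)/12 = 36/12 = 3.0000
Py = (7*(-1) + 5*(-8))/12 = -47/12 = -3.9167

P = (3.0000, -3.9167)


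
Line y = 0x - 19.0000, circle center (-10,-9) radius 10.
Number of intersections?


Substitute y = 0x - 19.0000: (x+ 10)^2 + (0x- 19.0000+ 9)^2 = 100
Expand to Ax^2 + Bx + C = 0, where b-k = -10
A = 1+m^2 = 1
B = 2(m(b-k) - h) = 2(0*(-10) + 10) = 20
C = h^2 + (b-k)^2 - r^2 = 100 + 100 - 100 = 100
disc = B^2-4AC = 400.0000 - 400.0000 = 0
disc = 0

1 intersection point (tangent)


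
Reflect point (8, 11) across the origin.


Reflection rule for origin: (-x, -y)
(8, 11) -> (-8, -11)

(-8, -11)


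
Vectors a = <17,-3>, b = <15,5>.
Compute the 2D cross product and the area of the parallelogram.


cross = 17*5 + 3*15 = 85 + 45 = 130
Parallelogram area = |130| = 130

cross = 130, parallelogram area = 130


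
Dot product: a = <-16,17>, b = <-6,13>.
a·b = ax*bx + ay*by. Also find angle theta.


a·b = -16*(-6) + 17*13 = 96 + 221 = 317
|a| = sqrt(256+289) = 23.3452
|b| = sqrt(36+169) = 14.3178
cos(theta) = 317/(sqrt(545)*sqrt(205)) = 317/sqrt(111725) = 0.948384
theta = arccos(317/sqrt(111725)) = 18.4892 degrees

a·b = 317, theta = 18.4892 deg


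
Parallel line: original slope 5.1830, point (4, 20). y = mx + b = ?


Parallel lines have equal slopes.
m2 = 5.1830
b2 = 20 - 5.1830*4 = -0.7320

y = 5.1830x - 0.7320


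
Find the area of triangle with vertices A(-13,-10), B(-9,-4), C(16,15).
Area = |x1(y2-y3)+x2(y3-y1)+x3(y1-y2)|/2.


-13*(-4-15) = 247
-9*(15+ 10) = -225
16*(-10+ 4) = -96
sum = -74
Area = |-74|/2 = 37.0000

37.0000 sq units


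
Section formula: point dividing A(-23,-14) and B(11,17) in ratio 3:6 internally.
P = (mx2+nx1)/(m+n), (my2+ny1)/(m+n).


Px = (3*11 + 6*(-23))/9 = -105/9 = -11.6667
Py = (3*17 + 6*(-14))/9 = -33/9 = -3.6667

P = (-11.6667, -3.6667)


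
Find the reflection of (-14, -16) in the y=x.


Reflection rule for y=x: (y, x)
(-14, -16) -> (-16, -14)

(-16, -14)


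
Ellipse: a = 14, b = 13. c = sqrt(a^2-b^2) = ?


c^2 = 14^2 - 13^2 = 196 - 169 = 27
c = sqrt(27) = 5.1962

c = 5.1962


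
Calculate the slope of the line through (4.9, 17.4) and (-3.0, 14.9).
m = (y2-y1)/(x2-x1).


dy = 14.9 - 17.4 = -2.5
dx = -3.0 - 4.9 = -7.9
m = -2.5/(-7.9) = 0.3165

m = 0.3165


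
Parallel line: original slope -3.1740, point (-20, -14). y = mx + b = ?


Parallel lines have equal slopes.
m2 = -3.1740
b2 = -14 + 3.1740*(-20) = -77.4800

y = -3.1740x - 77.4800


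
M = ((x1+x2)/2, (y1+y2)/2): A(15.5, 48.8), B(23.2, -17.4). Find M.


Mx = (15.5 + 23.2)/2 = 38.7/2 = 19.3500
My = (48.8 - 17.4)/2 = 31.4/2 = 15.7000

(19.3500, 15.7000)


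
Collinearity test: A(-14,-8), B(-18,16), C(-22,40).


-14*(16-40) - 18*(40+ 8) - 22*(-8-16)
= 336 - 864 + 528 = 0

Yes, collinear (determinant = 0)


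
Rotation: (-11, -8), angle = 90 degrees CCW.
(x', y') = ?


cos(90) = 0, sin(90) = 1
x' = -11*0 + 8*1 = 8
y' = -11*1 - 8*0 = -11

(8, -11)


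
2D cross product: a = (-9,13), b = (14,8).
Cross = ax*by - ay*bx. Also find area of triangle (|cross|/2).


cross = -9*8 - 13*14 = -72 - 182 = -254
Triangle area = |-254|/2 = 254/2 = 127.0000

cross = -254, triangle area = 127.0000


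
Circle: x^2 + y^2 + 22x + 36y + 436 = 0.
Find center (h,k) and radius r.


h = -D/2 = -22/2 = -11
k = -E/2 = -36/2 = -18
r^2 = h^2 + k^2 - F = 121 + 324 - 436 = 9
r = 3

Center (-11, -18), radius = 3


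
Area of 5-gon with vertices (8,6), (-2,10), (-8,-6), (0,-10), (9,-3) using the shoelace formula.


sum(xi*y_{i+1}) = 8*10 - 2*(-6) - 8*(-10) + 0*(-3) + 9*6 = 226
sum(yi*x_{i+1}) = 6*(-2) + 10*(-8) - 6*0 - 10*9 - 3*8 = -206
Area = |226 + 206|/2 = 432/2 = 216.0000

216.0000 sq units


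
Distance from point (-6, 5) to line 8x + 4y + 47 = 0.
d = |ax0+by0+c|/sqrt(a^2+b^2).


|8*(-6) + 4*5 + 47| = |19| = 19
sqrt(64 + 16) = sqrt(80) = 8.9443
d = 19/sqrt(80) = 2.1243

2.1243


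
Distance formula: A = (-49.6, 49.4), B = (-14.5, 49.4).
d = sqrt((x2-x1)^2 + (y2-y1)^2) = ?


dx = -14.5 + 49.6 = 35.1
dy = 49.4 - 49.4 = 0.0
d = sqrt(1232.01 + 0.0) = sqrt(1232.01) = 35.1000

35.1000


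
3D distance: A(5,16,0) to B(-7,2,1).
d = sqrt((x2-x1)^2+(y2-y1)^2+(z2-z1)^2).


dx=-12, dy=-14, dz=1
d = sqrt(144+196+1) = sqrt(341) = 18.4662

18.4662


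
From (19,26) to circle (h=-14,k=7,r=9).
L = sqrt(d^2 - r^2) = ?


d = sqrt((19+ 14)^2 + (26-7)^2) = sqrt(1089+361) = 38.0789
L = sqrt(1450.0000 - 81) = sqrt(1369.0000) = 37.0000

37.0000


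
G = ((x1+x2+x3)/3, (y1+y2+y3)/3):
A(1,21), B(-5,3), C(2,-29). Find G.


Gx = (1- 5+2)/3 = -2/3 = -0.6667
Gy = (21+3- 29)/3 = -5/3 = -1.6667

G = (-0.6667, -1.6667)


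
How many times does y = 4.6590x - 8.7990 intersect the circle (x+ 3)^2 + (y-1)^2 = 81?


Substitute y = 4.6590x - 8.7990: (x+ 3)^2 + (4.6590x- 8.7990-1)^2 = 81
Expand to Ax^2 + Bx + C = 0, where b-k = -9.799
A = 1+m^2 = 22.706281
B = 2(m(b-k) - h) = 2(4.6590*(-9.799) + 3) = -85.307082
C = h^2 + (b-k)^2 - r^2 = 9 + 96.020401 - 81 = 24.020401
disc = B^2-4AC = 7277.2982 - 2181.6559 = 5095.6423
disc > 0

2 intersection points


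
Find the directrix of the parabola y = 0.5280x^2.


a = 0.5280
1/(4a) = 0.4735
directrix: y = -0.4735 = -0.4735

y = -0.4735


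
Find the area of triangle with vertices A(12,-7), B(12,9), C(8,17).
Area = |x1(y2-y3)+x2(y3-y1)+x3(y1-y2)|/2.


12*(9-17) = -96
12*(17+ 7) = 288
8*(-7-9) = -128
sum = 64
Area = |64|/2 = 32.0000

32.0000 sq units


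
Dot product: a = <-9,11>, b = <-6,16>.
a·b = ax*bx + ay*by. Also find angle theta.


a·b = -9*(-6) + 11*16 = 54 + 176 = 230
|a| = sqrt(81+121) = 14.2127
|b| = sqrt(36+256) = 17.0880
cos(theta) = 230/(sqrt(202)*sqrt(292)) = 230/sqrt(58984) = 0.947023
theta = arccos(230/sqrt(58984)) = 18.7334 degrees

a·b = 230, theta = 18.7334 deg


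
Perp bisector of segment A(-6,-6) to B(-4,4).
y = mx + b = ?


Midpoint = (-5, -1)
Slope of AB = dy/dx = 10/2 = 5.0000
Perp slope = -dx/dy = -2/10 = -0.2000
b = My - (perp slope)*Mx = -1 + (2*(-5))/10 = -1 - 1.0000 = -2.0000

y = -0.2000x - 2.0000


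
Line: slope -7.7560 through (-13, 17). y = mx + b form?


y - 17 = -7.7560(x + 13)
y = -7.7560x + 17 + 7.7560*(-13)
y = -7.7560x - 83.8280

y = -7.7560x - 83.8280


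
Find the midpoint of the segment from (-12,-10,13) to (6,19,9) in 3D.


Mx = (-12+6)/2 = -3.0000
My = (-10+19)/2 = 4.5000
Mz = (13+9)/2 = 11.0000

M = (-3.0000, 4.5000, 11.0000)


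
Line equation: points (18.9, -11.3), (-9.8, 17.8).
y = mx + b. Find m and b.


m = (29.1)/(-28.7) = -1.0139
b = y1 - m*x1 = -11.3 - (29.1*18.9)/(-28.7) = -11.3 + 19.1634 = 7.8634

y = -1.0139x + 7.8634


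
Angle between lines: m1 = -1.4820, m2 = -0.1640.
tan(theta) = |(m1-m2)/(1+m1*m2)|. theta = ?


m1-m2 = -1.318
1+m1*m2 = 1.243048
tan(theta) = |-1.318/1.243048| = 1.060297
theta = arctan(|-1.318/1.243048|) = 46.6763 degrees (acute angle)

46.6763 degrees


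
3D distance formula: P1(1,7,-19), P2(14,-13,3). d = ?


dx=13, dy=-20, dz=22
d = sqrt(169+400+484) = sqrt(1053) = 32.4500

32.4500


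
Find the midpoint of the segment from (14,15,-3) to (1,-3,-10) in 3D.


Mx = (14+1)/2 = 7.5000
My = (15- 3)/2 = 6.0000
Mz = (-3- 10)/2 = -6.5000

M = (7.5000, 6.0000, -6.5000)


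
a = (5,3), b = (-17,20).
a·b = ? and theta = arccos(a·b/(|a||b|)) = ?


a·b = 5*(-17) + 3*20 = -85 + 60 = -25
|a| = sqrt(25+9) = 5.8310
|b| = sqrt(289+400) = 26.2488
cos(theta) = -25/(sqrt(34)*sqrt(689)) = -25/sqrt(23426) = -0.163339
theta = arccos(-25/sqrt(23426)) = 99.4008 degrees

a·b = -25, theta = 99.4008 deg


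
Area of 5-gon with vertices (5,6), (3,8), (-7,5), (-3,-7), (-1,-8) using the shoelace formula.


sum(xi*y_{i+1}) = 5*8 + 3*5 - 7*(-7) - 3*(-8) - 1*6 = 122
sum(yi*x_{i+1}) = 6*3 + 8*(-7) + 5*(-3) - 7*(-1) - 8*5 = -86
Area = |122 + 86|/2 = 208/2 = 104.0000

104.0000 sq units


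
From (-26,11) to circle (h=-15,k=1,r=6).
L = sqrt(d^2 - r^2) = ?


d = sqrt((-26+ 15)^2 + (11-1)^2) = sqrt(121+100) = 14.8661
L = sqrt(221.0000 - 36) = sqrt(185.0000) = 13.6015

13.6015


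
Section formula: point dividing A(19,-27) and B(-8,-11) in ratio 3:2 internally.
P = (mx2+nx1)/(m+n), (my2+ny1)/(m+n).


Px = (3*(-8) + 2*19)/5 = 14/5 = 2.8000
Py = (3*(-11) + 2*(-27))/5 = -87/5 = -17.4000

P = (2.8000, -17.4000)


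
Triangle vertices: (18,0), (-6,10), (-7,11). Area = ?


18*(10-11) = -18
-6*(11-0) = -66
-7*(0-10) = 70
sum = -14
Area = |-14|/2 = 7.0000

7.0000 sq units


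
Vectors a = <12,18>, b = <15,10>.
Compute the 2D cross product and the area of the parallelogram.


cross = 12*10 - 18*15 = 120 - 270 = -150
Parallelogram area = |-150| = 150

cross = -150, parallelogram area = 150


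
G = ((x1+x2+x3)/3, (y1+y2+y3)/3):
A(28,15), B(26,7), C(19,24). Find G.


Gx = (28+26+19)/3 = 73/3 = 24.3333
Gy = (15+7+24)/3 = 46/3 = 15.3333

G = (24.3333, 15.3333)


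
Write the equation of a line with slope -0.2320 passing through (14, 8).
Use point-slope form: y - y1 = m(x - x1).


y - 8 = -0.2320(x - 14)
y = -0.2320x + 8 + 0.2320*14
y = -0.2320x + 11.2480

y = -0.2320x + 11.2480


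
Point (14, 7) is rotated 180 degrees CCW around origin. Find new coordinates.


cos(180) = -1, sin(180) = 0
x' = 14*(-1) - 7*0 = -14
y' = 14*0 + 7*(-1) = -7

(-14, -7)


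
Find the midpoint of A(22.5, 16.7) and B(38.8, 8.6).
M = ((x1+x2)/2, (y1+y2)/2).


Mx = (22.5 + 38.8)/2 = 61.3/2 = 30.6500
My = (16.7 + 8.6)/2 = 25.3/2 = 12.6500

(30.6500, 12.6500)


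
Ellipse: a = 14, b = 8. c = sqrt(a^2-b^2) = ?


c^2 = 14^2 - 8^2 = 196 - 64 = 132
c = sqrt(132) = 11.4891

c = 11.4891


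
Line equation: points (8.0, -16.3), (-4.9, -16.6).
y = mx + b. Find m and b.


m = (-0.3)/(-12.9) = 0.0233
b = y1 - m*x1 = -16.3 - (-0.3*8.0)/(-12.9) = -16.3 - 0.1860 = -16.4860

y = 0.0233x - 16.4860


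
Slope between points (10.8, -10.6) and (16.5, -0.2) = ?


dy = -0.2 + 10.6 = 10.4
dx = 16.5 - 10.8 = 5.7
m = 10.4/5.7 = 1.8246

m = 1.8246


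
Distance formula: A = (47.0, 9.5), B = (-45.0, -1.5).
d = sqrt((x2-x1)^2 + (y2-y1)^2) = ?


dx = -45.0 - 47.0 = -92.0
dy = -1.5 - 9.5 = -11.0
d = sqrt(8464.0 + 121.0) = sqrt(8585.0) = 92.6553

92.6553


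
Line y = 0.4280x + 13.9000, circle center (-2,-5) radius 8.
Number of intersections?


Substitute y = 0.4280x + 13.9000: (x+ 2)^2 + (0.4280x+13.9000+ 5)^2 = 64
Expand to Ax^2 + Bx + C = 0, where b-k = 18.9
A = 1+m^2 = 1.183184
B = 2(m(b-k) - h) = 2(0.4280*18.9 + 2) = 20.1784
C = h^2 + (b-k)^2 - r^2 = 4 + 357.21 - 64 = 297.21
disc = B^2-4AC = 407.1678 - 1406.6165 = -999.4487
disc < 0

0 intersection points


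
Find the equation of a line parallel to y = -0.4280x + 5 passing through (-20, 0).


Parallel lines have equal slopes.
m2 = -0.4280
b2 = 0 + 0.4280*(-20) = -8.5600

y = -0.4280x - 8.5600


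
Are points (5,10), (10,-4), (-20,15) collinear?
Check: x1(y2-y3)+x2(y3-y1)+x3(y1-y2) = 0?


5*(-4-15) + 10*(15-10) - 20*(10+ 4)
= -95 + 50 - 280 = -325

No, not collinear (determinant = -325)


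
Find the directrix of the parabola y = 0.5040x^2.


a = 0.5040
1/(4a) = 0.4960
directrix: y = -0.4960 = -0.4960

y = -0.4960


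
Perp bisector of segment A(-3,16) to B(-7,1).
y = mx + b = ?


Midpoint = (-5, 8.5)
Slope of AB = dy/dx = -15/(-4) = 3.7500
Perp slope = -dx/dy = -4/15 = -0.2667
b = My - (perp slope)*Mx = 8.5 + (-4*(-5))/(-15) = 8.5 - 1.3333 = 7.1667

y = -0.2667x + 7.1667


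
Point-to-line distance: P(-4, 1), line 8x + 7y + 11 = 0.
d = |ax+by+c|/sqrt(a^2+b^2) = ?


|8*(-4) + 7*1 + 11| = |-14| = 14
sqrt(64 + 49) = sqrt(113) = 10.6301
d = 14/sqrt(113) = 1.3170

1.3170


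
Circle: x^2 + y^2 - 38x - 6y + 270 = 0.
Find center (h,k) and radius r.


h = -D/2 = 38/2 = 19
k = -E/2 = 6/2 = 3
r^2 = h^2 + k^2 - F = 361 + 9 - 270 = 100
r = 10

Center (19, 3), radius = 10


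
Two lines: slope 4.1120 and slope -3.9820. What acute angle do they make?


m1-m2 = 8.094
1+m1*m2 = -15.373984
tan(theta) = |8.094/(-15.373984)| = 0.526474
theta = arctan(|8.094/(-15.373984)|) = 27.7656 degrees (acute angle)

27.7656 degrees


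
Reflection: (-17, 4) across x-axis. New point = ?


Reflection rule for x-axis: (x, -y)
(-17, 4) -> (-17, -4)

(-17, -4)


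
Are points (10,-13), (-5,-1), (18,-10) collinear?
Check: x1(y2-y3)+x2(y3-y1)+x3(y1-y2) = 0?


10*(-1+ 10) - 5*(-10+ 13) + 18*(-13+ 1)
= 90 - 15 - 216 = -141

No, not collinear (determinant = -141)


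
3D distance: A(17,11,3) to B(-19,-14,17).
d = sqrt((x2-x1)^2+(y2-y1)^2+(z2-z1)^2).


dx=-36, dy=-25, dz=14
d = sqrt(1296+625+196) = sqrt(2117) = 46.0109

46.0109


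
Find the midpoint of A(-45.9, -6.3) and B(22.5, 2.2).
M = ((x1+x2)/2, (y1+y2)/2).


Mx = (-45.9 + 22.5)/2 = -23.4/2 = -11.7000
My = (-6.3 + 2.2)/2 = -4.1/2 = -2.0500

(-11.7000, -2.0500)


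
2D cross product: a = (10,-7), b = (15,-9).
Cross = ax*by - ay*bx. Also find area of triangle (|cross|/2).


cross = 10*(-9) + 7*15 = -90 + 105 = 15
Triangle area = |15|/2 = 15/2 = 7.5000

cross = 15, triangle area = 7.5000


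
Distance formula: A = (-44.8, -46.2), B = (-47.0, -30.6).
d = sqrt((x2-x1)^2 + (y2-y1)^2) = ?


dx = -47.0 + 44.8 = -2.2
dy = -30.6 + 46.2 = 15.6
d = sqrt(4.84 + 243.36) = sqrt(248.2) = 15.7544

15.7544


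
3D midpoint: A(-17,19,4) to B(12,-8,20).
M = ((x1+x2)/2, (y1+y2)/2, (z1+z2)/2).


Mx = (-17+12)/2 = -2.5000
My = (19- 8)/2 = 5.5000
Mz = (4+20)/2 = 12.0000

M = (-2.5000, 5.5000, 12.0000)


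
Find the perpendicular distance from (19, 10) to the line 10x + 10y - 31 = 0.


|10*19 + 10*10 - 31| = |259| = 259
sqrt(100 + 100) = sqrt(200) = 14.1421
d = 259/sqrt(200) = 18.3141

18.3141


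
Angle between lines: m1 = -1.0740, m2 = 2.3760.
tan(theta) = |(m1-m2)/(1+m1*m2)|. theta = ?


m1-m2 = -3.45
1+m1*m2 = -1.551824
tan(theta) = |-3.45/(-1.551824)| = 2.223190
theta = arctan(|-3.45/(-1.551824)|) = 65.7816 degrees (acute angle)

65.7816 degrees


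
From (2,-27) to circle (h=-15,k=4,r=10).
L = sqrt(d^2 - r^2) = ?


d = sqrt((2+ 15)^2 + (-27-4)^2) = sqrt(289+961) = 35.3553
L = sqrt(1250.0000 - 100) = sqrt(1150.0000) = 33.9116

33.9116


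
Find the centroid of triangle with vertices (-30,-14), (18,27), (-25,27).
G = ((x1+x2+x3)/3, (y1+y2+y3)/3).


Gx = (-30+18- 25)/3 = -37/3 = -12.3333
Gy = (-14+27+27)/3 = 40/3 = 13.3333

G = (-12.3333, 13.3333)


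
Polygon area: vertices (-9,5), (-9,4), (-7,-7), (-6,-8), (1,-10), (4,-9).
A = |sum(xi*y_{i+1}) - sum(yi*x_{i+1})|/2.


sum(xi*y_{i+1}) = -9*4 - 9*(-7) - 7*(-8) - 6*(-10) + 1*(-9) + 4*5 = 154
sum(yi*x_{i+1}) = 5*(-9) + 4*(-7) - 7*(-6) - 8*1 - 10*4 - 9*(-9) = 2
Area = |154 - 2|/2 = 152/2 = 76.0000

76.0000 sq units


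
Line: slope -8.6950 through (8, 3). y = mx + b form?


y - 3 = -8.6950(x - 8)
y = -8.6950x + 3 + 8.6950*8
y = -8.6950x + 72.5600

y = -8.6950x + 72.5600


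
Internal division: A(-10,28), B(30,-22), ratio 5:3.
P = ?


Px = (5*30 + 3*(-10))/8 = 120/8 = 15.0000
Py = (5*(-22) + 3*28)/8 = -26/8 = -3.2500

P = (15.0000, -3.2500)


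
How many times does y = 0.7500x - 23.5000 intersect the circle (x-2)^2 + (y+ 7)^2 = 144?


Substitute y = 0.7500x - 23.5000: (x-2)^2 + (0.7500x- 23.5000+ 7)^2 = 144
Expand to Ax^2 + Bx + C = 0, where b-k = -16.5
A = 1+m^2 = 1.5625
B = 2(m(b-k) - h) = 2(0.7500*(-16.5) - 2) = -28.75
C = h^2 + (b-k)^2 - r^2 = 4 + 272.25 - 144 = 132.25
disc = B^2-4AC = 826.5625 - 826.5625 = 0
disc = 0

1 intersection point (tangent)


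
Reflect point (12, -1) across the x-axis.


Reflection rule for x-axis: (x, -y)
(12, -1) -> (12, 1)

(12, 1)


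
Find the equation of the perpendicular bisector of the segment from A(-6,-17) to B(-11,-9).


Midpoint = (-8.5, -13)
Slope of AB = dy/dx = 8/(-5) = -1.6000
Perp slope = -dx/dy = 5/8 = 0.6250
b = My - (perp slope)*Mx = -13 + (-5*(-8.5))/8 = -13 + 5.3125 = -7.6875

y = 0.6250x - 7.6875


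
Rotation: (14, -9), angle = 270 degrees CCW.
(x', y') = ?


cos(270) = 0, sin(270) = -1
x' = 14*0 + 9*(-1) = -9
y' = 14*(-1) - 9*0 = -14

(-9, -14)


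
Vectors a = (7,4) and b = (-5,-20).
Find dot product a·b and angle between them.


a·b = 7*(-5) + 4*(-20) = -35 - 80 = -115
|a| = sqrt(49+16) = 8.0623
|b| = sqrt(25+400) = 20.6155
cos(theta) = -115/(sqrt(65)*sqrt(425)) = -115/sqrt(27625) = -0.691905
theta = arccos(-115/sqrt(27625)) = 133.7811 degrees

a·b = -115, theta = 133.7811 deg


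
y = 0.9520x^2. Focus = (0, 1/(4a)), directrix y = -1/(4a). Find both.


a = 0.9520
1/(4a) = 0.2626
Focus = (0, 0.2626)
Directrix: y = -0.2626

Focus = (0, 0.2626), Directrix: y = -0.2626


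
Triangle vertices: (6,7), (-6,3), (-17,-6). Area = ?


6*(3+ 6) = 54
-6*(-6-7) = 78
-17*(7-3) = -68
sum = 64
Area = |64|/2 = 32.0000

32.0000 sq units


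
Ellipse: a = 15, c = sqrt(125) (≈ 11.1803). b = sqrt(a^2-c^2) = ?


b^2 = 15^2 - (sqrt(125))^2 = 225 - 125 = 100
b = sqrt(100) = 10

b = 10


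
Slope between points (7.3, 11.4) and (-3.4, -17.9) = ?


dy = -17.9 - 11.4 = -29.3
dx = -3.4 - 7.3 = -10.7
m = -29.3/(-10.7) = 2.7383

m = 2.7383


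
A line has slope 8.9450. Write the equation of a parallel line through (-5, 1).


Parallel lines have equal slopes.
m2 = 8.9450
b2 = 1 - 8.9450*(-5) = 45.7250

y = 8.9450x + 45.7250


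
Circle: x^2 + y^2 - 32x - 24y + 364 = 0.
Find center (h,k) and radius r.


h = -D/2 = 32/2 = 16
k = -E/2 = 24/2 = 12
r^2 = h^2 + k^2 - F = 256 + 144 - 364 = 36
r = 6

Center (16, 12), radius = 6


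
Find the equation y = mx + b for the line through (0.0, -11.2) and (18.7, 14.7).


m = (25.9)/(18.7) = 1.3850
b = y1 - m*x1 = -11.2 - (25.9*0.0)/(18.7) = -11.2 - 0 = -11.2000

y = 1.3850x - 11.2000


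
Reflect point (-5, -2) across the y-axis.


Reflection rule for y-axis: (-x, y)
(-5, -2) -> (5, -2)

(5, -2)


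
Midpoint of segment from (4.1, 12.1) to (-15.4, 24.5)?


Mx = (4.1 - 15.4)/2 = -11.3/2 = -5.6500
My = (12.1 + 24.5)/2 = 36.6/2 = 18.3000

(-5.6500, 18.3000)


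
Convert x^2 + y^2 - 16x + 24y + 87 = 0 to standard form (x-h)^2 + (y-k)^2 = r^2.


h = -D/2 = 16/2 = 8
k = -E/2 = -24/2 = -12
r^2 = h^2 + k^2 - F = 64 + 144 - 87 = 121
r = 11

Center (8, -12), radius = 11


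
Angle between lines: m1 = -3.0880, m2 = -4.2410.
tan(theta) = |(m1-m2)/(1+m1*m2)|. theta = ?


m1-m2 = 1.153
1+m1*m2 = 14.096208
tan(theta) = |1.153/14.096208| = 0.081795
theta = arctan(|1.153/14.096208|) = 4.6761 degrees (acute angle)

4.6761 degrees


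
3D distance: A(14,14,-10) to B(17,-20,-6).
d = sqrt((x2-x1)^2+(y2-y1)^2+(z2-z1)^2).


dx=3, dy=-34, dz=4
d = sqrt(9+1156+16) = sqrt(1181) = 34.3657

34.3657


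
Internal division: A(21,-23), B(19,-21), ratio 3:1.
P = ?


Px = (3*19 + 1*21)/4 = 78/4 = 19.5000
Py = (3*(-21) + 1*(-23))/4 = -86/4 = -21.5000

P = (19.5000, -21.5000)


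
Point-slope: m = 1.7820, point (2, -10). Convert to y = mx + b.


y + 10 = 1.7820(x - 2)
y = 1.7820x - 10 - 1.7820*2
y = 1.7820x - 13.5640

y = 1.7820x - 13.5640


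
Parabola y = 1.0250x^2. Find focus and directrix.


a = 1.0250
1/(4a) = 0.2439
Focus = (0, 0.2439)
Directrix: y = -0.2439

Focus = (0, 0.2439), Directrix: y = -0.2439


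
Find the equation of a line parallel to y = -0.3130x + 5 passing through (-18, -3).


Parallel lines have equal slopes.
m2 = -0.3130
b2 = -3 + 0.3130*(-18) = -8.6340

y = -0.3130x - 8.6340


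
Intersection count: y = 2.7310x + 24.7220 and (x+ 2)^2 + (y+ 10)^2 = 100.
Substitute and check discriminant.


Substitute y = 2.7310x + 24.7220: (x+ 2)^2 + (2.7310x+24.7220+ 10)^2 = 100
Expand to Ax^2 + Bx + C = 0, where b-k = 34.722
A = 1+m^2 = 8.458361
B = 2(m(b-k) - h) = 2(2.7310*34.722 + 2) = 193.651564
C = h^2 + (b-k)^2 - r^2 = 4 + 1205.617284 - 100 = 1109.617284
disc = B^2-4AC = 37500.9282 - 37542.1742 = -41.2460
disc < 0

0 intersection points


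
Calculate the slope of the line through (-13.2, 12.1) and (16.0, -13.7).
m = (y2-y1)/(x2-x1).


dy = -13.7 - 12.1 = -25.8
dx = 16.0 + 13.2 = 29.2
m = -25.8/29.2 = -0.8836

m = -0.8836


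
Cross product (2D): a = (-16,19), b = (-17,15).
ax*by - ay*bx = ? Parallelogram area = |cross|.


cross = -16*15 - 19*(-17) = -240 + 323 = 83
Parallelogram area = |83| = 83

cross = 83, parallelogram area = 83


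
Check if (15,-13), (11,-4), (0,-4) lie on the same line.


15*(-4+ 4) + 11*(-4+ 13) + 0*(-13+ 4)
= 0 + 99 + 0 = 99

No, not collinear (determinant = 99)


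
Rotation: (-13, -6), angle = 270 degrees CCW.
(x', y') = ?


cos(270) = 0, sin(270) = -1
x' = -13*0 + 6*(-1) = -6
y' = -13*(-1) - 6*0 = 13

(-6, 13)


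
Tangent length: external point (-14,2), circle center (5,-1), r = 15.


d = sqrt((-14-5)^2 + (2+ 1)^2) = sqrt(361+9) = 19.2354
L = sqrt(370.0000 - 225) = sqrt(145.0000) = 12.0416

12.0416


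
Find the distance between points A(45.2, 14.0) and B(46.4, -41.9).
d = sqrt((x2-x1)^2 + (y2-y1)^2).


dx = 46.4 - 45.2 = 1.2
dy = -41.9 - 14.0 = -55.9
d = sqrt(1.44 + 3124.81) = sqrt(3126.25) = 55.9129

55.9129


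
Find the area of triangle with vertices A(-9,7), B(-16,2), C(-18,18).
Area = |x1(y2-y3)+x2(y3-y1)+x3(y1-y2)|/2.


-9*(2-18) = 144
-16*(18-7) = -176
-18*(7-2) = -90
sum = -122
Area = |-122|/2 = 61.0000

61.0000 sq units


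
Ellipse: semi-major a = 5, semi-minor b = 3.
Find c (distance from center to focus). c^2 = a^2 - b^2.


c^2 = 5^2 - 3^2 = 25 - 9 = 16
c = sqrt(16) = 4.0000

c = 4.0000


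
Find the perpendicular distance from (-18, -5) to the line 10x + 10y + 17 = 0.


|10*(-18) + 10*(-5) + 17| = |-213| = 213
sqrt(100 + 100) = sqrt(200) = 14.1421
d = 213/sqrt(200) = 15.0614

15.0614


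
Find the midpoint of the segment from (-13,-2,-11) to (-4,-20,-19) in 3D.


Mx = (-13- 4)/2 = -8.5000
My = (-2- 20)/2 = -11.0000
Mz = (-11- 19)/2 = -15.0000

M = (-8.5000, -11.0000, -15.0000)


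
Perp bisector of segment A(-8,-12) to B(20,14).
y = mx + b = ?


Midpoint = (6, 1)
Slope of AB = dy/dx = 26/28 = 0.9286
Perp slope = -dx/dy = -28/26 = -1.0769
b = My - (perp slope)*Mx = 1 + (28*6)/26 = 1 + 6.4615 = 7.4615

y = -1.0769x + 7.4615


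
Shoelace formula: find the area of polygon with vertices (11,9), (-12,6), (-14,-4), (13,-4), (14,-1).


sum(xi*y_{i+1}) = 11*6 - 12*(-4) - 14*(-4) + 13*(-1) + 14*9 = 283
sum(yi*x_{i+1}) = 9*(-12) + 6*(-14) - 4*13 - 4*14 - 1*11 = -311
Area = |283 + 311|/2 = 594/2 = 297.0000

297.0000 sq units


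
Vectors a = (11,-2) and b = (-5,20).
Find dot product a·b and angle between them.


a·b = 11*(-5) - 2*20 = -55 - 40 = -95
|a| = sqrt(121+4) = 11.1803
|b| = sqrt(25+400) = 20.6155
cos(theta) = -95/(sqrt(125)*sqrt(425)) = -95/sqrt(53125) = -0.412168
theta = arccos(-95/sqrt(53125)) = 114.3411 degrees

a·b = -95, theta = 114.3411 deg


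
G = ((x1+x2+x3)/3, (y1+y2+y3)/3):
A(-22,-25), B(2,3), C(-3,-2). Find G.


Gx = (-22+2- 3)/3 = -23/3 = -7.6667
Gy = (-25+3- 2)/3 = -24/3 = -8.0000

G = (-7.6667, -8.0000)


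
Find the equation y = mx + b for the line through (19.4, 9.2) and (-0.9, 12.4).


m = (3.2)/(-20.3) = -0.1576
b = y1 - m*x1 = 9.2 - (3.2*19.4)/(-20.3) = 9.2 + 3.0581 = 12.2581

y = -0.1576x + 12.2581
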